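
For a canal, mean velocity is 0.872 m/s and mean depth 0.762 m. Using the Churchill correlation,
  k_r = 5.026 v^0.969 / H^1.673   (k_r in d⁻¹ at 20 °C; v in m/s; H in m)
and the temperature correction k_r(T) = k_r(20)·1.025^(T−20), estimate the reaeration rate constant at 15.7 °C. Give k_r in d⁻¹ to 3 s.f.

k_r ≈ 6.24 d⁻¹

k_r(20) = 5.026 × 0.872^0.969 / 0.762^1.673 = 5.026 × 0.8757 / 0.6346 = 6.935 d⁻¹.
k_r(15.7) = 6.935 × 1.025^(15.7−20) = 6.935 × 0.8993 = 6.237 d⁻¹.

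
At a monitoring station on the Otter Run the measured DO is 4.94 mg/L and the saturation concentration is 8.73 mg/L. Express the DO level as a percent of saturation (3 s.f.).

% saturation = C/C_s × 100 = 4.94/8.73 × 100 = 56.6 %.

56.6 % saturation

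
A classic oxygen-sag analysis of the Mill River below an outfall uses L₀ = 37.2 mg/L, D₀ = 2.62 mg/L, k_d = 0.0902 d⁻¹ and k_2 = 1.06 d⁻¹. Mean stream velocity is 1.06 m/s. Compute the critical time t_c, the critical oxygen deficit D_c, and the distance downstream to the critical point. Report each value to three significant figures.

With k_2/k_d = 11.75 and 1 − D₀(k_2−k_d)/(k_d L₀) = 0.2428,
t_c = ln(11.75 × 0.2428) / (1.06 − 0.0902) = ln(2.853) / 0.9698 = 1.048/0.9698 = 1.081 d.
D_c = (k_d/k_2) L₀ e^(−k_d t_c) = (0.0902/1.06) × 37.2 × e^(−0.0902×1.081) = 0.08509 × 37.2 × 0.9071 = 2.871 mg/L.
x_c = v t_c = 1.06 m/s × 1.081 d × 86400 s/d = 99000 m ≈ 99.0 km.

t_c ≈ 1.08 d; D_c ≈ 2.87 mg/L; x_c ≈ 99.0 km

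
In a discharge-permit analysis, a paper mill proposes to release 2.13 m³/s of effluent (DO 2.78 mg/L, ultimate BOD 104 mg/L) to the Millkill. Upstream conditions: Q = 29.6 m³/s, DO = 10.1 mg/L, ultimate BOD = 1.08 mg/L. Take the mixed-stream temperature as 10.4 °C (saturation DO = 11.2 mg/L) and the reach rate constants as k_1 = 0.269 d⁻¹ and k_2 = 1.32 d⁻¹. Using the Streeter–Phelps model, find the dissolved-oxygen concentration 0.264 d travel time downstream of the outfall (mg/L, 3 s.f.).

DO ≈ 9.62 mg/L

Mixed DO = (29.6×10.1 + 2.13×2.78)/(29.6+2.13) = 304.9/31.73 = 9.609 mg/L.
Mixed L₀ = (29.6×1.08 + 2.13×104)/(31.73) = 253.5/31.73 = 7.989 mg/L.
Initial deficit D₀ = C_s − DO₀ = 11.2 − 9.609 = 1.591 mg/L.
D(0.264) = [0.269×7.989/(1.32−0.269)](e^(−0.269×0.264) − e^(−1.32×0.264)) + 1.591 e^(−1.32×0.264)
= 2.045 × (0.9314 − 0.7058) + 1.591 × 0.7058 = 1.585 mg/L.
DO = 11.2 − 1.585 = 9.615 mg/L.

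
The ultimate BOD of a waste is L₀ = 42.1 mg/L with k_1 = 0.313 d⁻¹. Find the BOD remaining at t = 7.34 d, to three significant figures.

L_t = L₀ e^(−k_1 t) = 42.1 × e^(−0.313×7.34) = 42.1 × 0.1005 = 4.232 mg/L.

L ≈ 4.23 mg/L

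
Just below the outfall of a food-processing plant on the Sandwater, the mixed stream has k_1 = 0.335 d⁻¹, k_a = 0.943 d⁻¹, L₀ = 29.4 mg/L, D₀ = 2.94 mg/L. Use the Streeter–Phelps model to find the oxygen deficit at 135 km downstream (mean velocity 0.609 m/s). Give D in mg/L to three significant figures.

Travel time t = x/v = 135 km / (0.609 m/s) = 135000 m / 0.609 m/s = 221700 s = 2.566 d.
k_1 L₀/(k_a−k_1) = 0.335×29.4/(0.943−0.335) = 9.849/0.6080 = 16.20 mg/L.
e^(−k_1 t) = e^(−0.335×2.566) = 0.4234; e^(−k_a t) = e^(−0.943×2.566) = 0.08897.
D = 16.20 × (0.4234 − 0.08897) + 2.94 × 0.08897 = 5.417 + 0.2616 = 5.679 mg/L.

D ≈ 5.68 mg/L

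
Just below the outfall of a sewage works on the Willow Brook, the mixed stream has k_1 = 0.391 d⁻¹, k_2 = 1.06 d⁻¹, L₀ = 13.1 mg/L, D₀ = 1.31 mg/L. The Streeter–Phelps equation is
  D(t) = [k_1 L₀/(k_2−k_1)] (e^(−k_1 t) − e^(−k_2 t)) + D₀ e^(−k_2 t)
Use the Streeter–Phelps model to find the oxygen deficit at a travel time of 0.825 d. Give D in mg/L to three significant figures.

k_1 L₀/(k_2−k_1) = 0.391×13.1/(1.06−0.391) = 5.122/0.6690 = 7.656 mg/L.
e^(−k_1 t) = e^(−0.391×0.8250) = 0.7243; e^(−k_2 t) = e^(−1.06×0.8250) = 0.4171.
D = 7.656 × (0.7243 − 0.4171) + 1.31 × 0.4171 = 2.352 + 0.5464 = 2.898 mg/L.

D ≈ 2.90 mg/L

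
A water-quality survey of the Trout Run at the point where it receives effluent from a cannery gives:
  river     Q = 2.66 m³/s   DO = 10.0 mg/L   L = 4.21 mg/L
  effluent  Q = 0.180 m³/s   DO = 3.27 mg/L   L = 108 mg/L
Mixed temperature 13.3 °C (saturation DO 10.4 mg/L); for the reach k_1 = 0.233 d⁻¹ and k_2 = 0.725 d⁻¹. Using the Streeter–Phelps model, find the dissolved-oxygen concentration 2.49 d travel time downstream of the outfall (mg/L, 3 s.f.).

DO ≈ 8.24 mg/L

Mixed DO = (2.66×10.0 + 0.180×3.27)/(2.66+0.180) = 27.19/2.840 = 9.573 mg/L.
Mixed L₀ = (2.66×4.21 + 0.180×108)/(2.840) = 30.64/2.840 = 10.79 mg/L.
Initial deficit D₀ = C_s − DO₀ = 10.4 − 9.573 = 0.8265 mg/L.
D(2.49) = [0.233×10.79/(0.725−0.233)](e^(−0.233×2.49) − e^(−0.725×2.49)) + 0.8265 e^(−0.725×2.49)
= 5.109 × (0.5598 − 0.1644) + 0.8265 × 0.1644 = 2.156 mg/L.
DO = 10.4 − 2.156 = 8.244 mg/L.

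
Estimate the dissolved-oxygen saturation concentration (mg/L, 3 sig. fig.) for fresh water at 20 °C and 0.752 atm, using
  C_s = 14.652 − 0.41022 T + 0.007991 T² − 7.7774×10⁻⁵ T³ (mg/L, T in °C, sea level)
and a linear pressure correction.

At sea level: C_s = 14.652 − 0.41022×20 + 0.007991×20² − 7.7774×10⁻⁵×20³ = 9.022 mg/L.
Pressure correction: C_s' = 9.022 × 0.752 = 6.784 mg/L.

C_s ≈ 6.78 mg/L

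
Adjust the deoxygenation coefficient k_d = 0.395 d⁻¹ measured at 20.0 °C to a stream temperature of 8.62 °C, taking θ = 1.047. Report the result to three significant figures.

k_d ≈ 0.234 d⁻¹

k_d(T₂) = k_d(T₁) · θ^(T₂−T₁) = 0.395 × 1.047^(8.62−20.0)
= 0.395 × 1.047^-11.4 = 0.395 × 0.5929 = 0.2342 d⁻¹.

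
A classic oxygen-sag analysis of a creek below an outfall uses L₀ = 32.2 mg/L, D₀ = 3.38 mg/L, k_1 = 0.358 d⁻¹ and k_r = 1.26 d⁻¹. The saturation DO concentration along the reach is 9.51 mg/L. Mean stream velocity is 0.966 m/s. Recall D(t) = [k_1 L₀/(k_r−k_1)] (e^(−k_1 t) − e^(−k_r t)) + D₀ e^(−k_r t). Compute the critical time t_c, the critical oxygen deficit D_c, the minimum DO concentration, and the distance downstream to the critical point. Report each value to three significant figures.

t_c = [1/(k_r−k_1)] ln[(k_r/k_1)(1 − D₀(k_r−k_1)/(k_1 L₀))]
= [1/(1.26−0.358)] ln[(1.26/0.358)(1 − 3.38×0.9020/(0.358×32.2))]
= (1/0.9020) ln[3.520 × 0.7355] = 1.109 × ln(2.589) = 1.109 × 0.9512 = 1.055 d.
D_c = (k_1/k_r) L₀ e^(−k_1 t_c) = (0.358/1.26) × 32.2 × e^(−0.358×1.055) = 0.2841 × 32.2 × 0.6856 = 6.272 mg/L.
Minimum DO = C_s − D_c = 9.51 − 6.272 = 3.238 mg/L.
x_c = v t_c = 0.966 m/s × 1.055 d × 86400 s/d = 88010 m ≈ 88.0 km.

t_c ≈ 1.05 d; D_c ≈ 6.27 mg/L; min DO ≈ 3.24 mg/L; x_c ≈ 88.0 km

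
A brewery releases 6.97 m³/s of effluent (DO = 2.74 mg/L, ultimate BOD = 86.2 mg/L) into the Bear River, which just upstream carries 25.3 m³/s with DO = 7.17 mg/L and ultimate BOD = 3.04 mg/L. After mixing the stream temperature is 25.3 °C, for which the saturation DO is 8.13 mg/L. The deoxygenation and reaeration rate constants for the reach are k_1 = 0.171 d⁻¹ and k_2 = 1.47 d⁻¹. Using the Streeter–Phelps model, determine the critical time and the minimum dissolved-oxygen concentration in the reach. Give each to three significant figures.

Mixed DO = (25.3×7.17 + 6.97×2.74)/(25.3+6.97) = 200.5/32.27 = 6.213 mg/L.
Mixed L₀ = (25.3×3.04 + 6.97×86.2)/(32.27) = 677.7/32.27 = 21.00 mg/L.
Initial deficit D₀ = C_s − DO₀ = 8.13 − 6.213 = 1.917 mg/L.
t_c = (1/1.299) ln[(1.47/0.171)(1 − 1.917×1.299/(0.171×21.00))] = 0.7698 × ln(2.636) = 0.7462 d.
D_c = (0.171/1.47) × 21.00 × e^(−0.171×0.7462) = 0.1163 × 21.00 × 0.8802 = 2.150 mg/L.
Minimum DO = 8.13 − 2.150 = 5.980 mg/L.

t_c ≈ 0.746 d; minimum DO ≈ 5.98 mg/L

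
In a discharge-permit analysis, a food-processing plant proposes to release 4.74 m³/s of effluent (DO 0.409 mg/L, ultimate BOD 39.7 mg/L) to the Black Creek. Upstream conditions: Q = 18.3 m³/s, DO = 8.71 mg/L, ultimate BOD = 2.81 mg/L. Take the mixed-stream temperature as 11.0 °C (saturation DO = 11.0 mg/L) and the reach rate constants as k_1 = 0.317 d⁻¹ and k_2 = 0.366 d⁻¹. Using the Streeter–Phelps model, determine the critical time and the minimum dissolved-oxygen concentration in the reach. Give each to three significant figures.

t_c ≈ 1.68 d; minimum DO ≈ 5.72 mg/L

Mixed DO = (18.3×8.71 + 4.74×0.409)/(18.3+4.74) = 161.3/23.04 = 7.002 mg/L.
Mixed L₀ = (18.3×2.81 + 4.74×39.7)/(23.04) = 239.6/23.04 = 10.40 mg/L.
Initial deficit D₀ = C_s − DO₀ = 11.0 − 7.002 = 3.998 mg/L.
t_c = (1/0.04900) ln[(0.366/0.317)(1 − 3.998×0.04900/(0.317×10.40))] = 20.41 × ln(1.086) = 1.683 d.
D_c = (0.317/0.366) × 10.40 × e^(−0.317×1.683) = 0.8661 × 10.40 × 0.5865 = 5.283 mg/L.
Minimum DO = 11.0 − 5.283 = 5.717 mg/L.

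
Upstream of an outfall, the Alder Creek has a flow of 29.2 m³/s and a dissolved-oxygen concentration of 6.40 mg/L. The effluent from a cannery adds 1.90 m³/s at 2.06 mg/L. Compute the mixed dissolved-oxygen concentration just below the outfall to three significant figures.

Flow-weighted mixing: C = (Q_r C_r + Q_w C_w)/(Q_r + Q_w)
= (29.2×6.40 + 1.90×2.06)/(29.2 + 1.90) = 190.8/31.10 = 6.135 mg/L.

6.13 mg/L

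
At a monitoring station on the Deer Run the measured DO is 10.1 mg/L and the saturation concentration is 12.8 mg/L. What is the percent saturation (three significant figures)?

78.9 % saturation

% saturation = C/C_s × 100 = 10.1/12.8 × 100 = 78.9 %.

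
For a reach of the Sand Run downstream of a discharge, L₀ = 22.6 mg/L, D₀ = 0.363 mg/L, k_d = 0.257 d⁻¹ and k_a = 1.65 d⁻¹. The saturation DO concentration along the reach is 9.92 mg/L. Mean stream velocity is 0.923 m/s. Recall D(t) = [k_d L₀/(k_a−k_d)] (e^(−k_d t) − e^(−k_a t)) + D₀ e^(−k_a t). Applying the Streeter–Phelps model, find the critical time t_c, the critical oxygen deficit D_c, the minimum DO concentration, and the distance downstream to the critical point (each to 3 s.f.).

t_c ≈ 1.27 d; D_c ≈ 2.54 mg/L; min DO ≈ 7.38 mg/L; x_c ≈ 101 km

With k_a/k_d = 6.420 and 1 − D₀(k_a−k_d)/(k_d L₀) = 0.9129,
t_c = ln(6.420 × 0.9129) / (1.65 − 0.257) = ln(5.861) / 1.393 = 1.768/1.393 = 1.269 d.
L(t_c) = L₀ e^(−k_d t_c) = 22.6 × 0.7216 = 16.31 mg/L, and at the critical point k_a D_c = k_d L, so D_c = (0.257/1.65) × 16.31 = 2.540 mg/L.
Minimum DO = C_s − D_c = 9.92 − 2.540 = 7.380 mg/L.
x_c = v t_c = 0.923 m/s × 1.269 d × 86400 s/d = 101200 m ≈ 101 km.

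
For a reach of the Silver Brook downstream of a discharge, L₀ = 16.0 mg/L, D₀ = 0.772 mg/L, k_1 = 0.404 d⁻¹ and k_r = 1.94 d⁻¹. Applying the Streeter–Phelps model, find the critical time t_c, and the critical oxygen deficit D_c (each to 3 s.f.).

t_c ≈ 0.890 d; D_c ≈ 2.33 mg/L

With k_r/k_1 = 4.802 and 1 − D₀(k_r−k_1)/(k_1 L₀) = 0.8166,
t_c = ln(4.802 × 0.8166) / (1.94 − 0.404) = ln(3.921) / 1.536 = 1.366/1.536 = 0.8896 d.
D_c = (k_1/k_r) L₀ e^(−k_1 t_c) = (0.404/1.94) × 16.0 × e^(−0.404×0.8896) = 0.2082 × 16.0 × 0.6981 = 2.326 mg/L.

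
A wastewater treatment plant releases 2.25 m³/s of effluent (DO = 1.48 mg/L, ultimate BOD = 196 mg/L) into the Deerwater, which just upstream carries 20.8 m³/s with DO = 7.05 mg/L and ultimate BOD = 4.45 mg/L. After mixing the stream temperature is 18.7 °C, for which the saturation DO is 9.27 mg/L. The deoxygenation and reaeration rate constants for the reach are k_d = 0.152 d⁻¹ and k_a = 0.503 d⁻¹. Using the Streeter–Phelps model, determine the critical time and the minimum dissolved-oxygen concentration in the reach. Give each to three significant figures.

t_c ≈ 2.49 d; minimum DO ≈ 4.48 mg/L

Mixed DO = (20.8×7.05 + 2.25×1.48)/(20.8+2.25) = 150.0/23.05 = 6.506 mg/L.
Mixed L₀ = (20.8×4.45 + 2.25×196)/(23.05) = 533.6/23.05 = 23.15 mg/L.
Initial deficit D₀ = C_s − DO₀ = 9.27 − 6.506 = 2.764 mg/L.
t_c = (1/0.3510) ln[(0.503/0.152)(1 − 2.764×0.3510/(0.152×23.15))] = 2.849 × ln(2.397) = 2.490 d.
D_c = (0.152/0.503) × 23.15 × e^(−0.152×2.490) = 0.3022 × 23.15 × 0.6849 = 4.791 mg/L.
Minimum DO = 9.27 − 4.791 = 4.479 mg/L.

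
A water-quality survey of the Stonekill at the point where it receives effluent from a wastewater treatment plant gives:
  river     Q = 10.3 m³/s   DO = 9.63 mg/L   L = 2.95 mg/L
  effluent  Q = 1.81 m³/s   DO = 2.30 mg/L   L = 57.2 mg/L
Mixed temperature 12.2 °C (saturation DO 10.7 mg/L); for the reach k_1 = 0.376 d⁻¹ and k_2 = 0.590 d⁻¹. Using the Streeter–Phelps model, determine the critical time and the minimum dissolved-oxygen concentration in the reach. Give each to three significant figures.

Mixed DO = (10.3×9.63 + 1.81×2.30)/(10.3+1.81) = 103.4/12.11 = 8.534 mg/L.
Mixed L₀ = (10.3×2.95 + 1.81×57.2)/(12.11) = 133.9/12.11 = 11.06 mg/L.
Initial deficit D₀ = C_s − DO₀ = 10.7 − 8.534 = 2.166 mg/L.
t_c = (1/0.2140) ln[(0.590/0.376)(1 − 2.166×0.2140/(0.376×11.06))] = 4.673 × ln(1.394) = 1.553 d.
D_c = (0.376/0.590) × 11.06 × e^(−0.376×1.553) = 0.6373 × 11.06 × 0.5577 = 3.930 mg/L.
Minimum DO = 10.7 − 3.930 = 6.770 mg/L.

t_c ≈ 1.55 d; minimum DO ≈ 6.77 mg/L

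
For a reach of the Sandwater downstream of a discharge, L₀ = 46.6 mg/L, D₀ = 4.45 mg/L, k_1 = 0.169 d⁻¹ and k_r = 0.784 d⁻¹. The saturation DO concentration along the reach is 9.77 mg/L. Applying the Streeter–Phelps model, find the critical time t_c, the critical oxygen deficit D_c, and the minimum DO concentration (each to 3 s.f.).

t_c ≈ 1.80 d; D_c ≈ 7.41 mg/L; min DO ≈ 2.36 mg/L

At the critical point dD/dt = 0, so k_1 L₀ e^(−k_1 t) = k_r D. Substituting D(t) from the Streeter–Phelps equation and solving for t gives
t_c = ln[(k_r/k_1)(1 − D₀(k_r−k_1)/(k_1 L₀))] / (k_r−k_1).
Here k_r−k_1 = 0.6150 d⁻¹ and 1 − D₀(k_r−k_1)/(k_1 L₀) = 1 − 4.45×0.6150/(0.169×46.6) = 0.6525, so
t_c = ln(4.639 × 0.6525) / 0.6150 = 1.108 / 0.6150 = 1.801 d.
D_c = (k_1/k_r) L₀ e^(−k_1 t_c) = (0.169/0.784) × 46.6 × e^(−0.169×1.801) = 0.2156 × 46.6 × 0.7376 = 7.409 mg/L.
Minimum DO = C_s − D_c = 9.77 − 7.409 = 2.361 mg/L.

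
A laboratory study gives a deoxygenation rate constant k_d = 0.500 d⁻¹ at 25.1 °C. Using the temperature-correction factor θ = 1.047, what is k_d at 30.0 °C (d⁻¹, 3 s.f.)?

k_d(T₂) = k_d(T₁) · θ^(T₂−T₁) = 0.500 × 1.047^(30.0−25.1)
= 0.500 × 1.047^4.90 = 0.500 × 1.252 = 0.6262 d⁻¹.

k_d ≈ 0.626 d⁻¹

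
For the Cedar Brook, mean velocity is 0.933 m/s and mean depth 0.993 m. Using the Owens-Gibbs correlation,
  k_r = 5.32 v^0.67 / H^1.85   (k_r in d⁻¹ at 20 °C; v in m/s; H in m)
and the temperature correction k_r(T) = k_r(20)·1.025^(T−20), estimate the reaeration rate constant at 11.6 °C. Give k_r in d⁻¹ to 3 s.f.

k_r ≈ 4.18 d⁻¹

k_r(20) = 5.32 × 0.933^0.67 / 0.993^1.85 = 5.32 × 0.9546 / 0.9871 = 5.145 d⁻¹.
k_r(11.6) = 5.145 × 1.025^(11.6−20) = 5.145 × 0.8127 = 4.181 d⁻¹.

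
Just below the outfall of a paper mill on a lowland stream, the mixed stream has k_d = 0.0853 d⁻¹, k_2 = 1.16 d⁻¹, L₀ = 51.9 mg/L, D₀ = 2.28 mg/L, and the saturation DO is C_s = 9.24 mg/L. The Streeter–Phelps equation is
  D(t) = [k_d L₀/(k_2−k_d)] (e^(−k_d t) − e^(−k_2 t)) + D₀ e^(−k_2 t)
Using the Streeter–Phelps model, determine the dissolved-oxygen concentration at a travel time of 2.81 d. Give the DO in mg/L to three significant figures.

DO ≈ 6.07 mg/L

k_d L₀/(k_2−k_d) = 0.0853×51.9/(1.16−0.0853) = 4.427/1.075 = 4.119 mg/L.
e^(−k_d t) = e^(−0.0853×2.810) = 0.7869; e^(−k_2 t) = e^(−1.16×2.810) = 0.03840.
D = 4.119 × (0.7869 − 0.03840) + 2.28 × 0.03840 = 3.083 + 0.08756 = 3.171 mg/L.
DO = C_s − D = 9.24 − 3.171 = 6.069 mg/L.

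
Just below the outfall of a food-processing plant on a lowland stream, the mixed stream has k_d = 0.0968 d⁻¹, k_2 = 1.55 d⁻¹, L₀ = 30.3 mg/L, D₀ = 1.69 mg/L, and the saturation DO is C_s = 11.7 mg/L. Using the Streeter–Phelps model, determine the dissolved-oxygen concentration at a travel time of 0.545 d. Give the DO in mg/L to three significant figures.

k_d L₀/(k_2−k_d) = 0.0968×30.3/(1.55−0.0968) = 2.933/1.453 = 2.018 mg/L.
e^(−k_d t) = e^(−0.0968×0.5450) = 0.9486; e^(−k_2 t) = e^(−1.55×0.5450) = 0.4297.
D = 2.018 × (0.9486 − 0.4297) + 1.69 × 0.4297 = 1.047 + 0.7261 = 1.774 mg/L.
DO = C_s − D = 11.7 − 1.774 = 9.926 mg/L.

DO ≈ 9.93 mg/L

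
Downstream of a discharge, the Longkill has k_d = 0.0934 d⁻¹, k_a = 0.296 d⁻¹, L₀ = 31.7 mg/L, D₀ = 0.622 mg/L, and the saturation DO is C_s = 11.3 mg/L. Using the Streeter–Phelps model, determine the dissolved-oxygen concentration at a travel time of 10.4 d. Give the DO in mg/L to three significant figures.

k_d L₀/(k_a−k_d) = 0.0934×31.7/(0.296−0.0934) = 2.961/0.2026 = 14.61 mg/L.
e^(−k_d t) = e^(−0.0934×10.40) = 0.3786; e^(−k_a t) = e^(−0.296×10.40) = 0.04603.
D = 14.61 × (0.3786 − 0.04603) + 0.622 × 0.04603 = 4.860 + 0.02863 = 4.888 mg/L.
DO = C_s − D = 11.3 − 4.888 = 6.412 mg/L.

DO ≈ 6.41 mg/L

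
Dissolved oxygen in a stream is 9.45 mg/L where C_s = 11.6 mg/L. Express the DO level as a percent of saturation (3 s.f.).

% saturation = C/C_s × 100 = 9.45/11.6 × 100 = 81.5 %.

81.5 % saturation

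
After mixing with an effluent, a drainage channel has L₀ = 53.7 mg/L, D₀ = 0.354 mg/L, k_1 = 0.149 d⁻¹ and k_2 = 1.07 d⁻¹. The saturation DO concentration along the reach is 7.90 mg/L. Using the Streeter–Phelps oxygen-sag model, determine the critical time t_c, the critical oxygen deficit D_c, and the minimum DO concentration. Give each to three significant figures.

t_c ≈ 2.10 d; D_c ≈ 5.47 mg/L; min DO ≈ 2.43 mg/L

t_c = [1/(k_2−k_1)] ln[(k_2/k_1)(1 − D₀(k_2−k_1)/(k_1 L₀))]
= [1/(1.07−0.149)] ln[(1.07/0.149)(1 − 0.354×0.9210/(0.149×53.7))]
= (1/0.9210) ln[7.181 × 0.9593] = 1.086 × ln(6.889) = 1.086 × 1.930 = 2.095 d.
D_c = (k_1/k_2) L₀ e^(−k_1 t_c) = (0.149/1.07) × 53.7 × e^(−0.149×2.095) = 0.1393 × 53.7 × 0.7318 = 5.472 mg/L.
Minimum DO = C_s − D_c = 7.90 − 5.472 = 2.428 mg/L.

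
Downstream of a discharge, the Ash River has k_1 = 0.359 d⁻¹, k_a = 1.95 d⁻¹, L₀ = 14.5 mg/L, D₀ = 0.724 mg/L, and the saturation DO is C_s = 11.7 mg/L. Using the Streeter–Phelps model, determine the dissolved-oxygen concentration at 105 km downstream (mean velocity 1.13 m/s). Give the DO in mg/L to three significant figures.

Travel time t = x/v = 105 km / (1.13 m/s) = 105000 m / 1.13 m/s = 92920 s = 1.075 d.
k_1 L₀/(k_a−k_1) = 0.359×14.5/(1.95−0.359) = 5.205/1.591 = 3.272 mg/L.
e^(−k_1 t) = e^(−0.359×1.075) = 0.6797; e^(−k_a t) = e^(−1.95×1.075) = 0.1228.
D = 3.272 × (0.6797 − 0.1228) + 0.724 × 0.1228 = 1.822 + 0.08891 = 1.911 mg/L.
DO = C_s − D = 11.7 − 1.911 = 9.789 mg/L.

DO ≈ 9.79 mg/L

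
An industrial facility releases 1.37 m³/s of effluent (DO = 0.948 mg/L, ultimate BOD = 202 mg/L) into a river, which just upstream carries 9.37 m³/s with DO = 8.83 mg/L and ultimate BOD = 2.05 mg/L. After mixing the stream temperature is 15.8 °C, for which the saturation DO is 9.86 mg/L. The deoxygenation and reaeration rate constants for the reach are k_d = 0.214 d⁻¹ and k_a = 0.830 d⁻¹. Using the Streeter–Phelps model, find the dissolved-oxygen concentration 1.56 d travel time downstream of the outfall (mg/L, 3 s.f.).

Mixed DO = (9.37×8.83 + 1.37×0.948)/(9.37+1.37) = 84.04/10.74 = 7.825 mg/L.
Mixed L₀ = (9.37×2.05 + 1.37×202)/(10.74) = 295.9/10.74 = 27.56 mg/L.
Initial deficit D₀ = C_s − DO₀ = 9.86 − 7.825 = 2.035 mg/L.
D(1.56) = [0.214×27.56/(0.830−0.214)](e^(−0.214×1.56) − e^(−0.830×1.56)) + 2.035 e^(−0.830×1.56)
= 9.573 × (0.7162 − 0.2740) + 2.035 × 0.2740 = 4.791 mg/L.
DO = 9.86 − 4.791 = 5.069 mg/L.

DO ≈ 5.07 mg/L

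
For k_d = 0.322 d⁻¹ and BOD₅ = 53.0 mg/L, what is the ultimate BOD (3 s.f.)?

BOD₅ = L₀(1 − e^(−5k_d)) ⇒ L₀ = BOD₅ / (1 − e^(−5×0.322))
= 53.0 / (1 − 0.1999) = 53.0 / 0.8001 = 66.24 mg/L.

L₀ ≈ 66.2 mg/L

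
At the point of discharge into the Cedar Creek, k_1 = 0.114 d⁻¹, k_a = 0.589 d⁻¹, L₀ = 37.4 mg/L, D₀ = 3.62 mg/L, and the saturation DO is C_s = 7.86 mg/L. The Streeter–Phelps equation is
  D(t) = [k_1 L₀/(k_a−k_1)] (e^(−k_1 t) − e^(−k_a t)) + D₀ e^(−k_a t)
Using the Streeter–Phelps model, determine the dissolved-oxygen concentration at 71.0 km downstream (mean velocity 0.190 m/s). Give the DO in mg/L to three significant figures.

DO ≈ 2.80 mg/L

Travel time t = x/v = 71.0 km / (0.190 m/s) = 71000 m / 0.190 m/s = 373700 s = 4.325 d.
k_1 L₀/(k_a−k_1) = 0.114×37.4/(0.589−0.114) = 4.264/0.4750 = 8.976 mg/L.
e^(−k_1 t) = e^(−0.114×4.325) = 0.6108; e^(−k_a t) = e^(−0.589×4.325) = 0.07828.
D = 8.976 × (0.6108 − 0.07828) + 3.62 × 0.07828 = 4.780 + 0.2834 = 5.063 mg/L.
DO = C_s − D = 7.86 − 5.063 = 2.797 mg/L.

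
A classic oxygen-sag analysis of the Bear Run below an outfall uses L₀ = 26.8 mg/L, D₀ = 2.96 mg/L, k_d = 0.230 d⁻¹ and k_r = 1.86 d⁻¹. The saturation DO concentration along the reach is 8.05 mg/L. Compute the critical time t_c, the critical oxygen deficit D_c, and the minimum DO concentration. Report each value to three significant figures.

t_c ≈ 0.346 d; D_c ≈ 3.06 mg/L; min DO ≈ 4.99 mg/L

At the critical point dD/dt = 0, so k_d L₀ e^(−k_d t) = k_r D. Substituting D(t) from the Streeter–Phelps equation and solving for t gives
t_c = ln[(k_r/k_d)(1 − D₀(k_r−k_d)/(k_d L₀))] / (k_r−k_d).
Here k_r−k_d = 1.630 d⁻¹ and 1 − D₀(k_r−k_d)/(k_d L₀) = 1 − 2.96×1.630/(0.230×26.8) = 0.2173, so
t_c = ln(8.087 × 0.2173) / 1.630 = 0.5636 / 1.630 = 0.3458 d.
D_c = (k_d/k_r) L₀ e^(−k_d t_c) = (0.230/1.86) × 26.8 × e^(−0.230×0.3458) = 0.1237 × 26.8 × 0.9236 = 3.061 mg/L.
Minimum DO = C_s − D_c = 8.05 − 3.061 = 4.989 mg/L.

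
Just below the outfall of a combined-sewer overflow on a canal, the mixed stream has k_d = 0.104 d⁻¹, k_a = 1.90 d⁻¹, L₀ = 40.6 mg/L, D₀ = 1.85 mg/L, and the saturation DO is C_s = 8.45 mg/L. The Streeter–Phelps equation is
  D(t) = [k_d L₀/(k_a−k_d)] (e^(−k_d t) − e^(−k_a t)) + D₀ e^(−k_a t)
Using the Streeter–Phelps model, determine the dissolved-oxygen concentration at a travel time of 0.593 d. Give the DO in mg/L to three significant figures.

k_d L₀/(k_a−k_d) = 0.104×40.6/(1.90−0.104) = 4.222/1.796 = 2.351 mg/L.
e^(−k_d t) = e^(−0.104×0.5930) = 0.9402; e^(−k_a t) = e^(−1.90×0.5930) = 0.3241.
D = 2.351 × (0.9402 − 0.3241) + 1.85 × 0.3241 = 1.448 + 0.5996 = 2.048 mg/L.
DO = C_s − D = 8.45 − 2.048 = 6.402 mg/L.

DO ≈ 6.40 mg/L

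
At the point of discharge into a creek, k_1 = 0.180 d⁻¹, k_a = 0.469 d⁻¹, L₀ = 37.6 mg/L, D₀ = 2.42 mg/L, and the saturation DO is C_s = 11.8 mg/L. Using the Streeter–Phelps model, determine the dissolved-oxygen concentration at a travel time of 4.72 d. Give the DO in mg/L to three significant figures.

k_1 L₀/(k_a−k_1) = 0.180×37.6/(0.469−0.180) = 6.768/0.2890 = 23.42 mg/L.
e^(−k_1 t) = e^(−0.180×4.720) = 0.4276; e^(−k_a t) = e^(−0.469×4.720) = 0.1093.
D = 23.42 × (0.4276 − 0.1093) + 2.42 × 0.1093 = 7.454 + 0.2645 = 7.718 mg/L.
DO = C_s − D = 11.8 − 7.718 = 4.082 mg/L.

DO ≈ 4.08 mg/L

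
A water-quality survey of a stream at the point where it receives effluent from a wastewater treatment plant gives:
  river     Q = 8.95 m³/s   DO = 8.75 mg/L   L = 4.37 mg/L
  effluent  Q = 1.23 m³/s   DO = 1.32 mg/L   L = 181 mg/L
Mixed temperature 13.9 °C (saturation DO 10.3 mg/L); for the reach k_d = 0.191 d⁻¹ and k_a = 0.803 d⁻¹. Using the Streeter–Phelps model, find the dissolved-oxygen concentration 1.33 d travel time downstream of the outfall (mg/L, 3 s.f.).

DO ≈ 5.99 mg/L

Mixed DO = (8.95×8.75 + 1.23×1.32)/(8.95+1.23) = 79.94/10.18 = 7.852 mg/L.
Mixed L₀ = (8.95×4.37 + 1.23×181)/(10.18) = 261.7/10.18 = 25.71 mg/L.
Initial deficit D₀ = C_s − DO₀ = 10.3 − 7.852 = 2.448 mg/L.
D(1.33) = [0.191×25.71/(0.803−0.191)](e^(−0.191×1.33) − e^(−0.803×1.33)) + 2.448 e^(−0.803×1.33)
= 8.024 × (0.7757 − 0.3437) + 2.448 × 0.3437 = 4.308 mg/L.
DO = 10.3 − 4.308 = 5.992 mg/L.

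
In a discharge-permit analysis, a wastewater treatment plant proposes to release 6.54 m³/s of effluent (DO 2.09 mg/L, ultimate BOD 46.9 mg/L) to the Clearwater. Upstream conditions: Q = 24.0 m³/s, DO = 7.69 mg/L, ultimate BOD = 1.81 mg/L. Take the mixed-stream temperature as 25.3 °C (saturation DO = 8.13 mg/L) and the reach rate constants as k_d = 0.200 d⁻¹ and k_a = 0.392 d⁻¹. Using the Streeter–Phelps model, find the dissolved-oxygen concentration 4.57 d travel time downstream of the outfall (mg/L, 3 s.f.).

DO ≈ 5.06 mg/L

Mixed DO = (24.0×7.69 + 6.54×2.09)/(24.0+6.54) = 198.2/30.54 = 6.491 mg/L.
Mixed L₀ = (24.0×1.81 + 6.54×46.9)/(30.54) = 350.2/30.54 = 11.47 mg/L.
Initial deficit D₀ = C_s − DO₀ = 8.13 − 6.491 = 1.639 mg/L.
D(4.57) = [0.200×11.47/(0.392−0.200)](e^(−0.200×4.57) − e^(−0.392×4.57)) + 1.639 e^(−0.392×4.57)
= 11.94 × (0.4009 − 0.1667) + 1.639 × 0.1667 = 3.070 mg/L.
DO = 8.13 − 3.070 = 5.060 mg/L.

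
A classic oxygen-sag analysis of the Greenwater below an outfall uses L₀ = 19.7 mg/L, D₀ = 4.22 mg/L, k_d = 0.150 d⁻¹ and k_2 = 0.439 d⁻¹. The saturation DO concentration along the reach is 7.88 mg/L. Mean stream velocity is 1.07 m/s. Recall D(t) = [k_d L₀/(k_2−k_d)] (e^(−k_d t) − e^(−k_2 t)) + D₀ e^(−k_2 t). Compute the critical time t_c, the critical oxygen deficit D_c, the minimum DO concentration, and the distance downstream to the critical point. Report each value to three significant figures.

t_c = [1/(k_2−k_d)] ln[(k_2/k_d)(1 − D₀(k_2−k_d)/(k_d L₀))]
= [1/(0.439−0.150)] ln[(0.439/0.150)(1 − 4.22×0.2890/(0.150×19.7))]
= (1/0.2890) ln[2.927 × 0.5873] = 3.460 × ln(1.719) = 3.460 × 0.5416 = 1.874 d.
D_c = (k_d/k_2) L₀ e^(−k_d t_c) = (0.150/0.439) × 19.7 × e^(−0.150×1.874) = 0.3417 × 19.7 × 0.7549 = 5.082 mg/L.
Minimum DO = C_s − D_c = 7.88 − 5.082 = 2.798 mg/L.
x_c = v t_c = 1.07 m/s × 1.874 d × 86400 s/d = 173300 m ≈ 173 km.

t_c ≈ 1.87 d; D_c ≈ 5.08 mg/L; min DO ≈ 2.80 mg/L; x_c ≈ 173 km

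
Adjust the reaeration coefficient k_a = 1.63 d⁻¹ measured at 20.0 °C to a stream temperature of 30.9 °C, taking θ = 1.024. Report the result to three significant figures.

k_a(T₂) = k_a(T₁) · θ^(T₂−T₁) = 1.63 × 1.024^(30.9−20.0)
= 1.63 × 1.024^10.9 = 1.63 × 1.295 = 2.111 d⁻¹.

k_a ≈ 2.11 d⁻¹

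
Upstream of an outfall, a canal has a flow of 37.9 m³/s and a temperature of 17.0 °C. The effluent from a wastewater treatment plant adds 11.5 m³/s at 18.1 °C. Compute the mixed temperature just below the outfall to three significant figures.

17.3 °C

Flow-weighted mixing: C = (Q_r C_r + Q_w C_w)/(Q_r + Q_w)
= (37.9×17.0 + 11.5×18.1)/(37.9 + 11.5) = 852.4/49.40 = 17.26 °C.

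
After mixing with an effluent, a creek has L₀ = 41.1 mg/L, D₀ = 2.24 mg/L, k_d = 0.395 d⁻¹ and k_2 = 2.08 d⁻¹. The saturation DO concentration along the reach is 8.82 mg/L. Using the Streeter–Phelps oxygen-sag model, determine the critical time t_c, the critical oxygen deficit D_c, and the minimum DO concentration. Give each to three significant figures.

t_c ≈ 0.829 d; D_c ≈ 5.63 mg/L; min DO ≈ 3.19 mg/L

With k_2/k_d = 5.266 and 1 − D₀(k_2−k_d)/(k_d L₀) = 0.7675,
t_c = ln(5.266 × 0.7675) / (2.08 − 0.395) = ln(4.042) / 1.685 = 1.397/1.685 = 0.8289 d.
D_c = (k_d/k_2) L₀ e^(−k_d t_c) = (0.395/2.08) × 41.1 × e^(−0.395×0.8289) = 0.1899 × 41.1 × 0.7208 = 5.626 mg/L.
Minimum DO = C_s − D_c = 8.82 − 5.626 = 3.194 mg/L.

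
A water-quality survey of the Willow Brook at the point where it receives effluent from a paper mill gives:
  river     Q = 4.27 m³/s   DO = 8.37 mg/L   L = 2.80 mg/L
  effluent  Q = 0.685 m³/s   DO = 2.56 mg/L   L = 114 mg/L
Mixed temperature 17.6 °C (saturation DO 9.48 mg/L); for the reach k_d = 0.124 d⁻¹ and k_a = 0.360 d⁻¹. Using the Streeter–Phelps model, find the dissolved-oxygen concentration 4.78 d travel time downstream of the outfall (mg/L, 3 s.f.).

Mixed DO = (4.27×8.37 + 0.685×2.56)/(4.27+0.685) = 37.49/4.955 = 7.567 mg/L.
Mixed L₀ = (4.27×2.80 + 0.685×114)/(4.955) = 90.05/4.955 = 18.17 mg/L.
Initial deficit D₀ = C_s − DO₀ = 9.48 − 7.567 = 1.913 mg/L.
D(4.78) = [0.124×18.17/(0.360−0.124)](e^(−0.124×4.78) − e^(−0.360×4.78)) + 1.913 e^(−0.360×4.78)
= 9.548 × (0.5528 − 0.1789) + 1.913 × 0.1789 = 3.912 mg/L.
DO = 9.48 − 3.912 = 5.568 mg/L.

DO ≈ 5.57 mg/L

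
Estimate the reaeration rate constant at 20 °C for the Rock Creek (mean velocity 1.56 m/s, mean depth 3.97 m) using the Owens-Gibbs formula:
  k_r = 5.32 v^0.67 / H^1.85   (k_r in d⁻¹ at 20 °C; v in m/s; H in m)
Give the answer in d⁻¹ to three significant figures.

k_r = 5.32 × 1.56^0.67 / 3.97^1.85 = 5.32 × 1.347 / 12.82 = 0.5592 d⁻¹.

k_r ≈ 0.559 d⁻¹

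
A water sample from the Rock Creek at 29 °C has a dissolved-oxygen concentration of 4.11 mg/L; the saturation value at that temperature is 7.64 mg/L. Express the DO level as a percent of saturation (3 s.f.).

% saturation = C/C_s × 100 = 4.11/7.64 × 100 = 53.8 %.

53.8 % saturation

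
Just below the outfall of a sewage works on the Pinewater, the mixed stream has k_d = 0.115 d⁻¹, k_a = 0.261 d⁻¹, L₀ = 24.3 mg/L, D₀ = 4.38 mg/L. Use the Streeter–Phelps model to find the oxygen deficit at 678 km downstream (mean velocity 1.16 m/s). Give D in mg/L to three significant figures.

Travel time t = x/v = 678 km / (1.16 m/s) = 678000 m / 1.16 m/s = 584500 s = 6.765 d.
k_d L₀/(k_a−k_d) = 0.115×24.3/(0.261−0.115) = 2.795/0.1460 = 19.14 mg/L.
e^(−k_d t) = e^(−0.115×6.765) = 0.4593; e^(−k_a t) = e^(−0.261×6.765) = 0.1711.
D = 19.14 × (0.4593 − 0.1711) + 4.38 × 0.1711 = 5.517 + 0.7493 = 6.267 mg/L.

D ≈ 6.27 mg/L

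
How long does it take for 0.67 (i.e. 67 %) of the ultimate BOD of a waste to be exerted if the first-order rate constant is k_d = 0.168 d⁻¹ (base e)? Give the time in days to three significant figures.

y/L₀ = 1 − e^(−k_d t) = 0.67 ⇒ e^(−k_d t) = 0.330
t = −ln(0.330) / 0.168 = 1.109 / 0.168 = 6.599 d.

t ≈ 6.60 d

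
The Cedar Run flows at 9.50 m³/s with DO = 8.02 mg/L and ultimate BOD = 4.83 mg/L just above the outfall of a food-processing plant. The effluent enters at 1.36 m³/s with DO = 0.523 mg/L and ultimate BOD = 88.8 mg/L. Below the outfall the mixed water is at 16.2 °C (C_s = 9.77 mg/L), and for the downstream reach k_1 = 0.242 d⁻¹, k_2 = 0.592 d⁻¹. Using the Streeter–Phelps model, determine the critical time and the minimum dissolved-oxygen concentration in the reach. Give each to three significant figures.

Mixed DO = (9.50×8.02 + 1.36×0.523)/(9.50+1.36) = 76.90/10.86 = 7.081 mg/L.
Mixed L₀ = (9.50×4.83 + 1.36×88.8)/(10.86) = 166.7/10.86 = 15.35 mg/L.
Initial deficit D₀ = C_s − DO₀ = 9.77 − 7.081 = 2.689 mg/L.
t_c = (1/0.3500) ln[(0.592/0.242)(1 − 2.689×0.3500/(0.242×15.35))] = 2.857 × ln(1.826) = 1.721 d.
D_c = (0.242/0.592) × 15.35 × e^(−0.242×1.721) = 0.4088 × 15.35 × 0.6594 = 4.136 mg/L.
Minimum DO = 9.77 − 4.136 = 5.634 mg/L.

t_c ≈ 1.72 d; minimum DO ≈ 5.63 mg/L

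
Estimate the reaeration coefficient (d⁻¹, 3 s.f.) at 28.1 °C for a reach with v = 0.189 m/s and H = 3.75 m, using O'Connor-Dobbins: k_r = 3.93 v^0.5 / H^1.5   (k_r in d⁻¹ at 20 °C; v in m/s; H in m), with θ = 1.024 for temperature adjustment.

k_r ≈ 0.285 d⁻¹

k_r(20) = 3.93 × 0.189^0.5 / 3.75^1.5 = 3.93 × 0.4347 / 7.262 = 0.2353 d⁻¹.
k_r(28.1) = 0.2353 × 1.024^(28.1−20) = 0.2353 × 1.212 = 0.2851 d⁻¹.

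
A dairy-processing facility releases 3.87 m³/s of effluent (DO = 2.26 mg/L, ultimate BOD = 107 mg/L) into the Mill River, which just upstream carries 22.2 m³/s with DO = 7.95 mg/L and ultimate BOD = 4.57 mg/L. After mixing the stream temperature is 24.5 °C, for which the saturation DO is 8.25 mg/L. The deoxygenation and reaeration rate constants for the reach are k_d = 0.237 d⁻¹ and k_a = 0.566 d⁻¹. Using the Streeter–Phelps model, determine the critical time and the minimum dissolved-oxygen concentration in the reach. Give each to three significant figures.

Mixed DO = (22.2×7.95 + 3.87×2.26)/(22.2+3.87) = 185.2/26.07 = 7.105 mg/L.
Mixed L₀ = (22.2×4.57 + 3.87×107)/(26.07) = 515.5/26.07 = 19.78 mg/L.
Initial deficit D₀ = C_s − DO₀ = 8.25 − 7.105 = 1.145 mg/L.
t_c = (1/0.3290) ln[(0.566/0.237)(1 − 1.145×0.3290/(0.237×19.78))] = 3.040 × ln(2.196) = 2.391 d.
D_c = (0.237/0.566) × 19.78 × e^(−0.237×2.391) = 0.4187 × 19.78 × 0.5674 = 4.698 mg/L.
Minimum DO = 8.25 − 4.698 = 3.552 mg/L.

t_c ≈ 2.39 d; minimum DO ≈ 3.55 mg/L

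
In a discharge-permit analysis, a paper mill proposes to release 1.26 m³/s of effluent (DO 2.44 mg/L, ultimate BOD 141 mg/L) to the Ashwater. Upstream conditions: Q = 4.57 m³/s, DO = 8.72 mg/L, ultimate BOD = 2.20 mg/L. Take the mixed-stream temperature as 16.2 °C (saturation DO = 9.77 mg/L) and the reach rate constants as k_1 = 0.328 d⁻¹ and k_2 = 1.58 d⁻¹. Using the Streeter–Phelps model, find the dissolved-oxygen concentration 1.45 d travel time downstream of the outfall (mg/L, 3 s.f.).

DO ≈ 5.14 mg/L

Mixed DO = (4.57×8.72 + 1.26×2.44)/(4.57+1.26) = 42.92/5.830 = 7.363 mg/L.
Mixed L₀ = (4.57×2.20 + 1.26×141)/(5.830) = 187.7/5.830 = 32.20 mg/L.
Initial deficit D₀ = C_s − DO₀ = 9.77 − 7.363 = 2.407 mg/L.
D(1.45) = [0.328×32.20/(1.58−0.328)](e^(−0.328×1.45) − e^(−1.58×1.45)) + 2.407 e^(−1.58×1.45)
= 8.435 × (0.6215 − 0.1012) + 2.407 × 0.1012 = 4.633 mg/L.
DO = 9.77 − 4.633 = 5.137 mg/L.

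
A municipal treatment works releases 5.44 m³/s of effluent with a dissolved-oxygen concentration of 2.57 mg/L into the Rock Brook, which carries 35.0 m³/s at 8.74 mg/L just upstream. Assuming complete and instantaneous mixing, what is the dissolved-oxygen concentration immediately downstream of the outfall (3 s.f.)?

Flow-weighted mixing: C = (Q_r C_r + Q_w C_w)/(Q_r + Q_w)
= (35.0×8.74 + 5.44×2.57)/(35.0 + 5.44) = 319.9/40.44 = 7.910 mg/L.

7.91 mg/L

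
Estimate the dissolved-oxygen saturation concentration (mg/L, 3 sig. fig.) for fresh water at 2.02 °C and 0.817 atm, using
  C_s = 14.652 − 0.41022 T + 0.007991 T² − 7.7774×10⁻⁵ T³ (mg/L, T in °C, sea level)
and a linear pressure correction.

At sea level: C_s = 14.652 − 0.41022×2.02 + 0.007991×2.02² − 7.7774×10⁻⁵×2.02³ = 13.86 mg/L.
Pressure correction: C_s' = 13.86 × 0.817 = 11.32 mg/L.

C_s ≈ 11.3 mg/L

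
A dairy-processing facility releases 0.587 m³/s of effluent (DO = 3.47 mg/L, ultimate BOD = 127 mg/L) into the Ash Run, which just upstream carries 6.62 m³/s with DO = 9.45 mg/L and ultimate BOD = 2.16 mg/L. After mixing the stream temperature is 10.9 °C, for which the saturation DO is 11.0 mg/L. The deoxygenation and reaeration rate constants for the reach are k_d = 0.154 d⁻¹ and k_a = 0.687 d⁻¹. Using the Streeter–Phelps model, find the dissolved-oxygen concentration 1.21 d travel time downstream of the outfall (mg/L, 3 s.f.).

Mixed DO = (6.62×9.45 + 0.587×3.47)/(6.62+0.587) = 64.60/7.207 = 8.963 mg/L.
Mixed L₀ = (6.62×2.16 + 0.587×127)/(7.207) = 88.85/7.207 = 12.33 mg/L.
Initial deficit D₀ = C_s − DO₀ = 11.0 − 8.963 = 2.037 mg/L.
D(1.21) = [0.154×12.33/(0.687−0.154)](e^(−0.154×1.21) − e^(−0.687×1.21)) + 2.037 e^(−0.687×1.21)
= 3.562 × (0.8300 − 0.4355) + 2.037 × 0.4355 = 2.292 mg/L.
DO = 11.0 − 2.292 = 8.708 mg/L.

DO ≈ 8.71 mg/L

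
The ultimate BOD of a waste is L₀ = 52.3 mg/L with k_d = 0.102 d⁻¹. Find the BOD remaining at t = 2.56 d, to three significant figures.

L ≈ 40.3 mg/L

L_t = L₀ e^(−k_d t) = 52.3 × e^(−0.102×2.56) = 52.3 × 0.7702 = 40.28 mg/L.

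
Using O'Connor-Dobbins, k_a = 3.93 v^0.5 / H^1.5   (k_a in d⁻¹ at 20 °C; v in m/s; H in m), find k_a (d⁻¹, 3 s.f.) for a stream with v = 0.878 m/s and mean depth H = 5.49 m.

k_a = 3.93 × 0.878^0.5 / 5.49^1.5 = 3.93 × 0.9370 / 12.86 = 0.2863 d⁻¹.

k_a ≈ 0.286 d⁻¹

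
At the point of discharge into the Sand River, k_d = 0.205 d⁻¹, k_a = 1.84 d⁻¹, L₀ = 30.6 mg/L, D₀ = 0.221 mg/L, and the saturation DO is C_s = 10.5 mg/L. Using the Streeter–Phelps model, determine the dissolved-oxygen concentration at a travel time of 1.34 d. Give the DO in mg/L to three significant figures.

DO ≈ 7.89 mg/L

k_d L₀/(k_a−k_d) = 0.205×30.6/(1.84−0.205) = 6.273/1.635 = 3.837 mg/L.
e^(−k_d t) = e^(−0.205×1.340) = 0.7598; e^(−k_a t) = e^(−1.84×1.340) = 0.08496.
D = 3.837 × (0.7598 − 0.08496) + 0.221 × 0.08496 = 2.589 + 0.01878 = 2.608 mg/L.
DO = C_s − D = 10.5 − 2.608 = 7.892 mg/L.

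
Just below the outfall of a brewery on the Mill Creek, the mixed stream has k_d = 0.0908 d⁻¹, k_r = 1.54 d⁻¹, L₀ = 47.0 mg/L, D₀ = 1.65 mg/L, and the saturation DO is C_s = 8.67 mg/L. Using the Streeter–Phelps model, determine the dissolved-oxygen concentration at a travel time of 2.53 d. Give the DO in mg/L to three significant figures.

DO ≈ 6.36 mg/L

k_d L₀/(k_r−k_d) = 0.0908×47.0/(1.54−0.0908) = 4.268/1.449 = 2.945 mg/L.
e^(−k_d t) = e^(−0.0908×2.530) = 0.7948; e^(−k_r t) = e^(−1.54×2.530) = 0.02032.
D = 2.945 × (0.7948 − 0.02032) + 1.65 × 0.02032 = 2.281 + 0.03353 = 2.314 mg/L.
DO = C_s − D = 8.67 − 2.314 = 6.356 mg/L.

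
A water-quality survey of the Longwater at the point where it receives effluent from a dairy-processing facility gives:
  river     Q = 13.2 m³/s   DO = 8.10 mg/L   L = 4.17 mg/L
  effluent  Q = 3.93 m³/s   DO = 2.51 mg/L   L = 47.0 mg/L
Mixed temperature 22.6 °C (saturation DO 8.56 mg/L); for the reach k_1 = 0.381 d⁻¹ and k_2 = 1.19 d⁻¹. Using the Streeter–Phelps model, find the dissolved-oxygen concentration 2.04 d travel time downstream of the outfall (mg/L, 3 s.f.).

DO ≈ 5.96 mg/L

Mixed DO = (13.2×8.10 + 3.93×2.51)/(13.2+3.93) = 116.8/17.13 = 6.818 mg/L.
Mixed L₀ = (13.2×4.17 + 3.93×47.0)/(17.13) = 239.8/17.13 = 14.00 mg/L.
Initial deficit D₀ = C_s − DO₀ = 8.56 − 6.818 = 1.742 mg/L.
D(2.04) = [0.381×14.00/(1.19−0.381)](e^(−0.381×2.04) − e^(−1.19×2.04)) + 1.742 e^(−1.19×2.04)
= 6.592 × (0.4597 − 0.08825) + 1.742 × 0.08825 = 2.602 mg/L.
DO = 8.56 − 2.602 = 5.958 mg/L.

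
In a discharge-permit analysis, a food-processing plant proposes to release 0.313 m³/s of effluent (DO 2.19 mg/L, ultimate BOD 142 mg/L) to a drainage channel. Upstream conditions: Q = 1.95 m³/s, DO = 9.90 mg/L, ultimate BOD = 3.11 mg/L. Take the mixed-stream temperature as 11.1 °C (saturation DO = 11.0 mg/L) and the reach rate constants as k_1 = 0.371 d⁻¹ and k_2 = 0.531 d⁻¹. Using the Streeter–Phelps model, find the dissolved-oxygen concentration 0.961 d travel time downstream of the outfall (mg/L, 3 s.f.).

DO ≈ 4.54 mg/L

Mixed DO = (1.95×9.90 + 0.313×2.19)/(1.95+0.313) = 19.99/2.263 = 8.834 mg/L.
Mixed L₀ = (1.95×3.11 + 0.313×142)/(2.263) = 50.51/2.263 = 22.32 mg/L.
Initial deficit D₀ = C_s − DO₀ = 11.0 − 8.834 = 2.166 mg/L.
D(0.961) = [0.371×22.32/(0.531−0.371)](e^(−0.371×0.961) − e^(−0.531×0.961)) + 2.166 e^(−0.531×0.961)
= 51.75 × (0.7001 − 0.6003) + 2.166 × 0.6003 = 6.465 mg/L.
DO = 11.0 − 6.465 = 4.535 mg/L.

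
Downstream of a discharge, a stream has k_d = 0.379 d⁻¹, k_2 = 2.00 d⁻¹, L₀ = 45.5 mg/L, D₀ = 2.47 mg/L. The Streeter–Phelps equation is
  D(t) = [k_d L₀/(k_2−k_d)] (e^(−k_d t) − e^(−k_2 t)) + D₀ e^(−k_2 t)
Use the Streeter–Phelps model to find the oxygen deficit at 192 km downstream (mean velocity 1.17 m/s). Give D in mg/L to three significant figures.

Travel time t = x/v = 192 km / (1.17 m/s) = 192000 m / 1.17 m/s = 164100 s = 1.899 d.
k_d L₀/(k_2−k_d) = 0.379×45.5/(2.00−0.379) = 17.24/1.621 = 10.64 mg/L.
e^(−k_d t) = e^(−0.379×1.899) = 0.4868; e^(−k_2 t) = e^(−2.00×1.899) = 0.02240.
D = 10.64 × (0.4868 − 0.02240) + 2.47 × 0.02240 = 4.941 + 0.05533 = 4.996 mg/L.

D ≈ 5.00 mg/L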